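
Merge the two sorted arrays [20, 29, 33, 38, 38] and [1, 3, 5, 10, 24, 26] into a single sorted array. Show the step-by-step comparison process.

Merging process:

Compare 20 vs 1: take 1 from right. Merged: [1]
Compare 20 vs 3: take 3 from right. Merged: [1, 3]
Compare 20 vs 5: take 5 from right. Merged: [1, 3, 5]
Compare 20 vs 10: take 10 from right. Merged: [1, 3, 5, 10]
Compare 20 vs 24: take 20 from left. Merged: [1, 3, 5, 10, 20]
Compare 29 vs 24: take 24 from right. Merged: [1, 3, 5, 10, 20, 24]
Compare 29 vs 26: take 26 from right. Merged: [1, 3, 5, 10, 20, 24, 26]
Append remaining from left: [29, 33, 38, 38]. Merged: [1, 3, 5, 10, 20, 24, 26, 29, 33, 38, 38]

Final merged array: [1, 3, 5, 10, 20, 24, 26, 29, 33, 38, 38]
Total comparisons: 7

The merged array is [1, 3, 5, 10, 20, 24, 26, 29, 33, 38, 38], requiring 7 comparisons. The merge step runs in O(n) time where n is the total number of elements.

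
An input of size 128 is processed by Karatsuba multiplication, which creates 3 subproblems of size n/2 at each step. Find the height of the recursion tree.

For divide and conquer with division factor 2:

Problem sizes at each level:
Level 0: 128
Level 1: 64
Level 2: 32
Level 3: 16
Level 4: 8
Level 5: 4
Level 6: 2
Level 7: 1

The root is level 0 and the size-1 base case is level 7 (the tree spans levels 0 through 7, i.e. 8 levels counting the root), so the depth is the number of divisions: log_2(128) = 7

The recursion tree depth is log_2(128) = 7. At each level, the problem size is divided by 2, so it takes 7 divisions to reduce to a base case of size 1. The algorithm makes 3 recursive calls at each level.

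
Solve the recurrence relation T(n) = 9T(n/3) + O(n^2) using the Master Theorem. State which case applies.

Master Theorem for T(n) = 9T(n/3) + O(n^2):

a = 9, b = 3, c = 2
log_b(a) = log_3(9) = 2.0000

Case 2: c = 2 = log_3(9) = 2.0000
T(n) = O(n^2 log n) = O(n^2 log n)

For T(n) = 9T(n/3) + O(n^2): log_3(9) = 2.0000. This is Case 2 of the Master Theorem (c = log_b(a), equal work at all levels), giving O(n^2 log n).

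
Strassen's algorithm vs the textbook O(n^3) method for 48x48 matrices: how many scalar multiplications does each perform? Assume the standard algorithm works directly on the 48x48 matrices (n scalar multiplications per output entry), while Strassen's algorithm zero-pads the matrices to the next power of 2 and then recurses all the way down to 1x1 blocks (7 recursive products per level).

Matrix multiplication for 48x48 matrices:

Strassen's algorithm requires power-of-2 dimensions. Pad 48x48 to 64x64 (next power of 2).

Standard algorithm: 48^3 = 110592 multiplications
Strassen's algorithm: 7^(log2(64)) = 7^6 = 117649 multiplications
Difference: 110592 - 117649 = -7057 (Strassen uses MORE here due to padding overhead — for small or just-over-power-of-2 n, padding can outweigh the per-level savings)

Standard: 110592 multiplications (48^3). Strassen: 117649 multiplications (7^6, after padding to 64x64). Strassen reduces 8 recursive multiplications to 7 at each level.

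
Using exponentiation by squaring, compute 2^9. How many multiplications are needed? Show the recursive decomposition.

Computing 2^9 by squaring (build up from 2^1; each line after the first costs one multiplication):

2^1 = 2
2^2 = (2^1)^2 = 2^2 = 4
2^4 = (2^2)^2 = 4^2 = 16
2^8 = (2^4)^2 = 16^2 = 256
2^9 = 2 * 2^8 = 2 * 256 = 512

Result: 512
Multiplications needed: 4 (4 lines after 2^1)

2^9 = 512. Using exponentiation by squaring, this requires 4 multiplications. The key idea: if the exponent is even, square the half-power; if odd, multiply by the base once.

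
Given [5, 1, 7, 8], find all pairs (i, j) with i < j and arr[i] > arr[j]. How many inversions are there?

Finding inversions in [5, 1, 7, 8]:

(0, 1): arr[0]=5 > arr[1]=1

Total inversions: 1

The array has 1 inversion(s): (0,1). Each pair (i,j) satisfies i < j and arr[i] > arr[j].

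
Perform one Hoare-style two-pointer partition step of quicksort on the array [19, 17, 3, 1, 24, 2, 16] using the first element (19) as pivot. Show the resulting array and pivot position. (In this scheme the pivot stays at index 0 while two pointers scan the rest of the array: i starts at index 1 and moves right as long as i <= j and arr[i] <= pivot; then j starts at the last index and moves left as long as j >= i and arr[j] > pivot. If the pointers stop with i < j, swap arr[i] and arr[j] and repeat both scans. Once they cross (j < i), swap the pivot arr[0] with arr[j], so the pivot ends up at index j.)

Hoare-style two-pointer partition with pivot = 19:

Initial array: [19, 17, 3, 1, 24, 2, 16]

Pointers start at i = 1, j = 6.
i stops at index 4 (arr[4]=24 > 19), j stops at index 6 (arr[6]=16 <= 19): swap arr[4] and arr[6], array becomes [19, 17, 3, 1, 16, 2, 24]
i ends at 6, j ends at 5: the pointers have crossed (j < i), so scanning stops.

Swap pivot arr[0] with arr[5] to place pivot at position 5: [2, 17, 3, 1, 16, 19, 24]
Pivot position: 5

After partitioning with pivot 19, the array becomes [2, 17, 3, 1, 16, 19, 24]. The pivot is placed at index 5. All elements to the left of the pivot are <= 19, and all elements to the right are > 19.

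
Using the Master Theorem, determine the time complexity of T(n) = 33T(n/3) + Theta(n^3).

Master Theorem for T(n) = 33T(n/3) + O(n^3):

a = 33, b = 3, c = 3
log_b(a) = log_3(33) = 3.1827

Case 1: c = 3 < log_3(33) = 3.1827
T(n) = O(n^(log_3 33))

For T(n) = 33T(n/3) + O(n^3): log_3(33) = 3.1827. This is Case 1 of the Master Theorem (c < log_b(a), work dominated by leaves), giving O(n^(log_3 33)).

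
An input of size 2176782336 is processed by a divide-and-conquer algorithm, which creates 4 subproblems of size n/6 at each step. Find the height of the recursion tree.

For divide and conquer with division factor 6:

Problem sizes at each level:
Level 0: 2176782336
Level 1: 362797056
Level 2: 60466176
Level 3: 10077696
Level 4: 1679616
Level 5: 279936
Level 6: 46656
Level 7: 7776
Level 8: 1296
Level 9: 216
Level 10: 36
Level 11: 6
Level 12: 1

The root is level 0 and the size-1 base case is level 12 (the tree spans levels 0 through 12, i.e. 13 levels counting the root), so the depth is the number of divisions: log_6(2176782336) = 12

The recursion tree depth is log_6(2176782336) = 12. At each level, the problem size is divided by 6, so it takes 12 divisions to reduce to a base case of size 1. The algorithm makes 4 recursive calls at each level.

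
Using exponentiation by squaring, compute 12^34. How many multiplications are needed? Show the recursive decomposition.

Computing 12^34 by squaring (build up from 12^1; each line after the first costs one multiplication):

12^1 = 12
12^2 = (12^1)^2 = 12^2 = 144
12^4 = (12^2)^2 = 144^2 = 20736
12^8 = (12^4)^2 = 20736^2 = 429981696
12^16 = (12^8)^2 = 429981696^2 = 184884258895036416
12^17 = 12 * 12^16 = 12 * 184884258895036416 = 2218611106740436992
12^34 = (12^17)^2 = 2218611106740436992^2 = 4922235242952026704037113243122008064

Result: 4922235242952026704037113243122008064
Multiplications needed: 6 (6 lines after 12^1)

12^34 = 4922235242952026704037113243122008064. Using exponentiation by squaring, this requires 6 multiplications. The key idea: if the exponent is even, square the half-power; if odd, multiply by the base once.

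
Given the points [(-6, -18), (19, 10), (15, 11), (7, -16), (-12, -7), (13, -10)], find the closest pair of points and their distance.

Computing all pairwise distances among 6 points:

d((-6, -18), (19, 10)) = 37.5366
d((-6, -18), (15, 11)) = 35.805
d((-6, -18), (7, -16)) = 13.1529
d((-6, -18), (-12, -7)) = 12.53
d((-6, -18), (13, -10)) = 20.6155
d((19, 10), (15, 11)) = 4.1231 <-- minimum
d((19, 10), (7, -16)) = 28.6356
d((19, 10), (-12, -7)) = 35.3553
d((19, 10), (13, -10)) = 20.8806
d((15, 11), (7, -16)) = 28.1603
d((15, 11), (-12, -7)) = 32.45
d((15, 11), (13, -10)) = 21.095
d((7, -16), (-12, -7)) = 21.0238
d((7, -16), (13, -10)) = 8.4853
d((-12, -7), (13, -10)) = 25.1794

Closest pair: (19, 10) and (15, 11) with distance 4.1231

The closest pair is (19, 10) and (15, 11) with Euclidean distance 4.1231. For 6 points, brute-force pairwise comparison is shown above. For large n, the divide-and-conquer algorithm (sort by x, recurse on halves, check the dividing strip) achieves O(n log n).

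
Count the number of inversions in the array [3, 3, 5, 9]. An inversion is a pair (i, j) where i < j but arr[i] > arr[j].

Finding inversions in [3, 3, 5, 9]:


Total inversions: 0

The array has 0 inversions. It is already sorted.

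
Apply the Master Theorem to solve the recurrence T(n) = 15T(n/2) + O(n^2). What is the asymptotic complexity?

Master Theorem for T(n) = 15T(n/2) + O(n^2):

a = 15, b = 2, c = 2
log_b(a) = log_2(15) = 3.9069

Case 1: c = 2 < log_2(15) = 3.9069
T(n) = O(n^(log_2 15))

For T(n) = 15T(n/2) + O(n^2): log_2(15) = 3.9069. This is Case 1 of the Master Theorem (c < log_b(a), work dominated by leaves), giving O(n^(log_2 15)).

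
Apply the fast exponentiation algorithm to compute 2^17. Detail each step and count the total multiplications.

Computing 2^17 by squaring (build up from 2^1; each line after the first costs one multiplication):

2^1 = 2
2^2 = (2^1)^2 = 2^2 = 4
2^4 = (2^2)^2 = 4^2 = 16
2^8 = (2^4)^2 = 16^2 = 256
2^16 = (2^8)^2 = 256^2 = 65536
2^17 = 2 * 2^16 = 2 * 65536 = 131072

Result: 131072
Multiplications needed: 5 (5 lines after 2^1)

2^17 = 131072. Using exponentiation by squaring, this requires 5 multiplications. The key idea: if the exponent is even, square the half-power; if odd, multiply by the base once.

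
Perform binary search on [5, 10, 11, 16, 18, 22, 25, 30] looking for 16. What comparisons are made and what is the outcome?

Binary search for 16 in [5, 10, 11, 16, 18, 22, 25, 30]:

lo=0, hi=7, mid=3, arr[mid]=16 -> Found target at index 3!

Binary search finds 16 at index 3 after 1 comparisons. The search repeatedly halves the search space by comparing with the middle element.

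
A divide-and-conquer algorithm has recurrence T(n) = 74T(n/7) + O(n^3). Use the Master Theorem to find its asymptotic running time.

Master Theorem for T(n) = 74T(n/7) + O(n^3):

a = 74, b = 7, c = 3
log_b(a) = log_7(74) = 2.2119

Case 3: c = 3 > log_7(74) = 2.2119
T(n) = O(n^3) = O(n^3)

For T(n) = 74T(n/7) + O(n^3): log_7(74) = 2.2119. This is Case 3 of the Master Theorem (c > log_b(a), work dominated by root), giving O(n^3).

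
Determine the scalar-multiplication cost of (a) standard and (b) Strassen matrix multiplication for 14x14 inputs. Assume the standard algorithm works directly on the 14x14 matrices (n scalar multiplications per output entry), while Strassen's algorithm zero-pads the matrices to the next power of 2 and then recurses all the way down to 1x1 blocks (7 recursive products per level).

Matrix multiplication for 14x14 matrices:

Strassen's algorithm requires power-of-2 dimensions. Pad 14x14 to 16x16 (next power of 2).

Standard algorithm: 14^3 = 2744 multiplications
Strassen's algorithm: 7^(log2(16)) = 7^4 = 2401 multiplications
Savings: 2744 - 2401 = 343 multiplications

Standard: 2744 multiplications (14^3). Strassen: 2401 multiplications (7^4, after padding to 16x16). Strassen reduces 8 recursive multiplications to 7 at each level.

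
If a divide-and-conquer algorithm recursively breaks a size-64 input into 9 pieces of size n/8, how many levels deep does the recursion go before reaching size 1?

For divide and conquer with division factor 8:

Problem sizes at each level:
Level 0: 64
Level 1: 8
Level 2: 1

The root is level 0 and the size-1 base case is level 2 (the tree spans levels 0 through 2, i.e. 3 levels counting the root), so the depth is the number of divisions: log_8(64) = 2

The recursion tree depth is log_8(64) = 2. At each level, the problem size is divided by 8, so it takes 2 divisions to reduce to a base case of size 1. The algorithm makes 9 recursive calls at each level.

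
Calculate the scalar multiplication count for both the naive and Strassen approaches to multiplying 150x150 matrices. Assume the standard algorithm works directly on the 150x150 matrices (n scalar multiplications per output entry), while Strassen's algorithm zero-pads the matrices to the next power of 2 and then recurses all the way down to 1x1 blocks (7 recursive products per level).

Matrix multiplication for 150x150 matrices:

Strassen's algorithm requires power-of-2 dimensions. Pad 150x150 to 256x256 (next power of 2).

Standard algorithm: 150^3 = 3375000 multiplications
Strassen's algorithm: 7^(log2(256)) = 7^8 = 5764801 multiplications
Difference: 3375000 - 5764801 = -2389801 (Strassen uses MORE here due to padding overhead — for small or just-over-power-of-2 n, padding can outweigh the per-level savings)

Standard: 3375000 multiplications (150^3). Strassen: 5764801 multiplications (7^8, after padding to 256x256). Strassen reduces 8 recursive multiplications to 7 at each level.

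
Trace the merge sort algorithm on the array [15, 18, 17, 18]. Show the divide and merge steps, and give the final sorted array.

Merge sort trace:

Split: [15, 18, 17, 18] -> [15, 18] and [17, 18]
  Split: [15, 18] -> [15] and [18]
  Merge: [15] + [18] -> [15, 18]
  Split: [17, 18] -> [17] and [18]
  Merge: [17] + [18] -> [17, 18]
Merge: [15, 18] + [17, 18] -> [15, 17, 18, 18]

Final sorted array: [15, 17, 18, 18]

The merge sort proceeds by recursively splitting the array and merging sorted halves.
After all merges, the sorted array is [15, 17, 18, 18].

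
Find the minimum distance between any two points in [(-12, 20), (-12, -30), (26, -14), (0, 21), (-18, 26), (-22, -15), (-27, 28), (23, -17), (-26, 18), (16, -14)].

Computing all pairwise distances among 10 points:

d((-12, 20), (-12, -30)) = 50.0
d((-12, 20), (26, -14)) = 50.9902
d((-12, 20), (0, 21)) = 12.0416
d((-12, 20), (-18, 26)) = 8.4853
d((-12, 20), (-22, -15)) = 36.4005
d((-12, 20), (-27, 28)) = 17.0
d((-12, 20), (23, -17)) = 50.9313
d((-12, 20), (-26, 18)) = 14.1421
d((-12, 20), (16, -14)) = 44.0454
d((-12, -30), (26, -14)) = 41.2311
d((-12, -30), (0, 21)) = 52.3927
d((-12, -30), (-18, 26)) = 56.3205
d((-12, -30), (-22, -15)) = 18.0278
d((-12, -30), (-27, 28)) = 59.9083
d((-12, -30), (23, -17)) = 37.3363
d((-12, -30), (-26, 18)) = 50.0
d((-12, -30), (16, -14)) = 32.249
d((26, -14), (0, 21)) = 43.6005
d((26, -14), (-18, 26)) = 59.4643
d((26, -14), (-22, -15)) = 48.0104
d((26, -14), (-27, 28)) = 67.624
d((26, -14), (23, -17)) = 4.2426 <-- minimum
d((26, -14), (-26, 18)) = 61.0574
d((26, -14), (16, -14)) = 10.0
d((0, 21), (-18, 26)) = 18.6815
d((0, 21), (-22, -15)) = 42.19
d((0, 21), (-27, 28)) = 27.8927
d((0, 21), (23, -17)) = 44.4185
d((0, 21), (-26, 18)) = 26.1725
d((0, 21), (16, -14)) = 38.4838
d((-18, 26), (-22, -15)) = 41.1947
d((-18, 26), (-27, 28)) = 9.2195
d((-18, 26), (23, -17)) = 59.4138
d((-18, 26), (-26, 18)) = 11.3137
d((-18, 26), (16, -14)) = 52.4976
d((-22, -15), (-27, 28)) = 43.2897
d((-22, -15), (23, -17)) = 45.0444
d((-22, -15), (-26, 18)) = 33.2415
d((-22, -15), (16, -14)) = 38.0132
d((-27, 28), (23, -17)) = 67.2681
d((-27, 28), (-26, 18)) = 10.0499
d((-27, 28), (16, -14)) = 60.1082
d((23, -17), (-26, 18)) = 60.2163
d((23, -17), (16, -14)) = 7.6158
d((-26, 18), (16, -14)) = 52.8015

Closest pair: (26, -14) and (23, -17) with distance 4.2426

The closest pair is (26, -14) and (23, -17) with Euclidean distance 4.2426. For 10 points, brute-force pairwise comparison is shown above. For large n, the divide-and-conquer algorithm (sort by x, recurse on halves, check the dividing strip) achieves O(n log n).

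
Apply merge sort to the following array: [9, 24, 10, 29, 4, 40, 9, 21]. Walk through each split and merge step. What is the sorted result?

Merge sort trace:

Split: [9, 24, 10, 29, 4, 40, 9, 21] -> [9, 24, 10, 29] and [4, 40, 9, 21]
  Split: [9, 24, 10, 29] -> [9, 24] and [10, 29]
    Split: [9, 24] -> [9] and [24]
    Merge: [9] + [24] -> [9, 24]
    Split: [10, 29] -> [10] and [29]
    Merge: [10] + [29] -> [10, 29]
  Merge: [9, 24] + [10, 29] -> [9, 10, 24, 29]
  Split: [4, 40, 9, 21] -> [4, 40] and [9, 21]
    Split: [4, 40] -> [4] and [40]
    Merge: [4] + [40] -> [4, 40]
    Split: [9, 21] -> [9] and [21]
    Merge: [9] + [21] -> [9, 21]
  Merge: [4, 40] + [9, 21] -> [4, 9, 21, 40]
Merge: [9, 10, 24, 29] + [4, 9, 21, 40] -> [4, 9, 9, 10, 21, 24, 29, 40]

Final sorted array: [4, 9, 9, 10, 21, 24, 29, 40]

The merge sort proceeds by recursively splitting the array and merging sorted halves.
After all merges, the sorted array is [4, 9, 9, 10, 21, 24, 29, 40].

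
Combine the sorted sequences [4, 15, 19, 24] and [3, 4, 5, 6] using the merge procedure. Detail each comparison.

Merging process:

Compare 4 vs 3: take 3 from right. Merged: [3]
Compare 4 vs 4: take 4 from left. Merged: [3, 4]
Compare 15 vs 4: take 4 from right. Merged: [3, 4, 4]
Compare 15 vs 5: take 5 from right. Merged: [3, 4, 4, 5]
Compare 15 vs 6: take 6 from right. Merged: [3, 4, 4, 5, 6]
Append remaining from left: [15, 19, 24]. Merged: [3, 4, 4, 5, 6, 15, 19, 24]

Final merged array: [3, 4, 4, 5, 6, 15, 19, 24]
Total comparisons: 5

The merged array is [3, 4, 4, 5, 6, 15, 19, 24], requiring 5 comparisons. The merge step runs in O(n) time where n is the total number of elements.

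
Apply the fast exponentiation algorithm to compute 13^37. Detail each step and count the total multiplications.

Computing 13^37 by squaring (build up from 13^1; each line after the first costs one multiplication):

13^1 = 13
13^2 = (13^1)^2 = 13^2 = 169
13^4 = (13^2)^2 = 169^2 = 28561
13^8 = (13^4)^2 = 28561^2 = 815730721
13^9 = 13 * 13^8 = 13 * 815730721 = 10604499373
13^18 = (13^9)^2 = 10604499373^2 = 112455406951957393129
13^36 = (13^18)^2 = 112455406951957393129^2 = 12646218552730347184269489080961456410641
13^37 = 13 * 13^36 = 13 * 12646218552730347184269489080961456410641 = 164400841185494513395503358052498933338333

Result: 164400841185494513395503358052498933338333
Multiplications needed: 7 (7 lines after 13^1)

13^37 = 164400841185494513395503358052498933338333. Using exponentiation by squaring, this requires 7 multiplications. The key idea: if the exponent is even, square the half-power; if odd, multiply by the base once.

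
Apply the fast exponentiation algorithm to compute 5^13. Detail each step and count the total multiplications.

Computing 5^13 by squaring (build up from 5^1; each line after the first costs one multiplication):

5^1 = 5
5^2 = (5^1)^2 = 5^2 = 25
5^3 = 5 * 5^2 = 5 * 25 = 125
5^6 = (5^3)^2 = 125^2 = 15625
5^12 = (5^6)^2 = 15625^2 = 244140625
5^13 = 5 * 5^12 = 5 * 244140625 = 1220703125

Result: 1220703125
Multiplications needed: 5 (5 lines after 5^1)

5^13 = 1220703125. Using exponentiation by squaring, this requires 5 multiplications. The key idea: if the exponent is even, square the half-power; if odd, multiply by the base once.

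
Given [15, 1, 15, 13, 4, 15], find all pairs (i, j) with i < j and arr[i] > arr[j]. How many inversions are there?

Finding inversions in [15, 1, 15, 13, 4, 15]:

(0, 1): arr[0]=15 > arr[1]=1
(0, 3): arr[0]=15 > arr[3]=13
(0, 4): arr[0]=15 > arr[4]=4
(2, 3): arr[2]=15 > arr[3]=13
(2, 4): arr[2]=15 > arr[4]=4
(3, 4): arr[3]=13 > arr[4]=4

Total inversions: 6

The array has 6 inversion(s): (0,1), (0,3), (0,4), (2,3), (2,4), (3,4). Each pair (i,j) satisfies i < j and arr[i] > arr[j].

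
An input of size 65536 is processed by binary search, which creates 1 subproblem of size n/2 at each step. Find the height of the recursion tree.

For divide and conquer with division factor 2:

Problem sizes at each level:
Level 0: 65536
Level 1: 32768
Level 2: 16384
Level 3: 8192
Level 4: 4096
Level 5: 2048
Level 6: 1024
Level 7: 512
Level 8: 256
Level 9: 128
Level 10: 64
Level 11: 32
Level 12: 16
Level 13: 8
Level 14: 4
Level 15: 2
Level 16: 1

The root is level 0 and the size-1 base case is level 16 (the tree spans levels 0 through 16, i.e. 17 levels counting the root), so the depth is the number of divisions: log_2(65536) = 16

The recursion tree depth is log_2(65536) = 16. At each level, the problem size is divided by 2, so it takes 16 divisions to reduce to a base case of size 1. The algorithm makes 1 recursive call at each level.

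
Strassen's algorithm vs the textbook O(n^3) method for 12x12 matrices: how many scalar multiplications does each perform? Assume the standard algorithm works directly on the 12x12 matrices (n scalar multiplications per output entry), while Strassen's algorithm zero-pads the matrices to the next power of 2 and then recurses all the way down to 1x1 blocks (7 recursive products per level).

Matrix multiplication for 12x12 matrices:

Strassen's algorithm requires power-of-2 dimensions. Pad 12x12 to 16x16 (next power of 2).

Standard algorithm: 12^3 = 1728 multiplications
Strassen's algorithm: 7^(log2(16)) = 7^4 = 2401 multiplications
Difference: 1728 - 2401 = -673 (Strassen uses MORE here due to padding overhead — for small or just-over-power-of-2 n, padding can outweigh the per-level savings)

Standard: 1728 multiplications (12^3). Strassen: 2401 multiplications (7^4, after padding to 16x16). Strassen reduces 8 recursive multiplications to 7 at each level.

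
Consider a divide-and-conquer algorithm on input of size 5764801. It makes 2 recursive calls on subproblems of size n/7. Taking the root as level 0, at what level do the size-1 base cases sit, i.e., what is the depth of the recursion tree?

For divide and conquer with division factor 7:

Problem sizes at each level:
Level 0: 5764801
Level 1: 823543
Level 2: 117649
Level 3: 16807
Level 4: 2401
Level 5: 343
Level 6: 49
Level 7: 7
Level 8: 1

The root is level 0 and the size-1 base case is level 8 (the tree spans levels 0 through 8, i.e. 9 levels counting the root), so the depth is the number of divisions: log_7(5764801) = 8

The recursion tree depth is log_7(5764801) = 8. At each level, the problem size is divided by 7, so it takes 8 divisions to reduce to a base case of size 1. The algorithm makes 2 recursive calls at each level.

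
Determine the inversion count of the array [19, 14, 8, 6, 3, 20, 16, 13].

Finding inversions in [19, 14, 8, 6, 3, 20, 16, 13]:

(0, 1): arr[0]=19 > arr[1]=14
(0, 2): arr[0]=19 > arr[2]=8
(0, 3): arr[0]=19 > arr[3]=6
(0, 4): arr[0]=19 > arr[4]=3
(0, 6): arr[0]=19 > arr[6]=16
(0, 7): arr[0]=19 > arr[7]=13
(1, 2): arr[1]=14 > arr[2]=8
(1, 3): arr[1]=14 > arr[3]=6
(1, 4): arr[1]=14 > arr[4]=3
(1, 7): arr[1]=14 > arr[7]=13
(2, 3): arr[2]=8 > arr[3]=6
(2, 4): arr[2]=8 > arr[4]=3
(3, 4): arr[3]=6 > arr[4]=3
(5, 6): arr[5]=20 > arr[6]=16
(5, 7): arr[5]=20 > arr[7]=13
(6, 7): arr[6]=16 > arr[7]=13

Total inversions: 16

The array has 16 inversion(s): (0,1), (0,2), (0,3), (0,4), (0,6), (0,7), (1,2), (1,3), (1,4), (1,7), (2,3), (2,4), (3,4), (5,6), (5,7), (6,7). Each pair (i,j) satisfies i < j and arr[i] > arr[j].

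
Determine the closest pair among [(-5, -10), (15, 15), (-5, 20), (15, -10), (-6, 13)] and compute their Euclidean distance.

Computing all pairwise distances among 5 points:

d((-5, -10), (15, 15)) = 32.0156
d((-5, -10), (-5, 20)) = 30.0
d((-5, -10), (15, -10)) = 20.0
d((-5, -10), (-6, 13)) = 23.0217
d((15, 15), (-5, 20)) = 20.6155
d((15, 15), (15, -10)) = 25.0
d((15, 15), (-6, 13)) = 21.095
d((-5, 20), (15, -10)) = 36.0555
d((-5, 20), (-6, 13)) = 7.0711 <-- minimum
d((15, -10), (-6, 13)) = 31.1448

Closest pair: (-5, 20) and (-6, 13) with distance 7.0711

The closest pair is (-5, 20) and (-6, 13) with Euclidean distance 7.0711. For 5 points, brute-force pairwise comparison is shown above. For large n, the divide-and-conquer algorithm (sort by x, recurse on halves, check the dividing strip) achieves O(n log n).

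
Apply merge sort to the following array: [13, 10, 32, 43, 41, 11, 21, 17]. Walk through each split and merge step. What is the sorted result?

Merge sort trace:

Split: [13, 10, 32, 43, 41, 11, 21, 17] -> [13, 10, 32, 43] and [41, 11, 21, 17]
  Split: [13, 10, 32, 43] -> [13, 10] and [32, 43]
    Split: [13, 10] -> [13] and [10]
    Merge: [13] + [10] -> [10, 13]
    Split: [32, 43] -> [32] and [43]
    Merge: [32] + [43] -> [32, 43]
  Merge: [10, 13] + [32, 43] -> [10, 13, 32, 43]
  Split: [41, 11, 21, 17] -> [41, 11] and [21, 17]
    Split: [41, 11] -> [41] and [11]
    Merge: [41] + [11] -> [11, 41]
    Split: [21, 17] -> [21] and [17]
    Merge: [21] + [17] -> [17, 21]
  Merge: [11, 41] + [17, 21] -> [11, 17, 21, 41]
Merge: [10, 13, 32, 43] + [11, 17, 21, 41] -> [10, 11, 13, 17, 21, 32, 41, 43]

Final sorted array: [10, 11, 13, 17, 21, 32, 41, 43]

The merge sort proceeds by recursively splitting the array and merging sorted halves.
After all merges, the sorted array is [10, 11, 13, 17, 21, 32, 41, 43].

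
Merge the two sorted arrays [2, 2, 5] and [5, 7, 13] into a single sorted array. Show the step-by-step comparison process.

Merging process:

Compare 2 vs 5: take 2 from left. Merged: [2]
Compare 2 vs 5: take 2 from left. Merged: [2, 2]
Compare 5 vs 5: take 5 from left. Merged: [2, 2, 5]
Append remaining from right: [5, 7, 13]. Merged: [2, 2, 5, 5, 7, 13]

Final merged array: [2, 2, 5, 5, 7, 13]
Total comparisons: 3

The merged array is [2, 2, 5, 5, 7, 13], requiring 3 comparisons. The merge step runs in O(n) time where n is the total number of elements.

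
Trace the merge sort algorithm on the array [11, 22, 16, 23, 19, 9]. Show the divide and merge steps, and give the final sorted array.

Merge sort trace:

Split: [11, 22, 16, 23, 19, 9] -> [11, 22, 16] and [23, 19, 9]
  Split: [11, 22, 16] -> [11] and [22, 16]
    Split: [22, 16] -> [22] and [16]
    Merge: [22] + [16] -> [16, 22]
  Merge: [11] + [16, 22] -> [11, 16, 22]
  Split: [23, 19, 9] -> [23] and [19, 9]
    Split: [19, 9] -> [19] and [9]
    Merge: [19] + [9] -> [9, 19]
  Merge: [23] + [9, 19] -> [9, 19, 23]
Merge: [11, 16, 22] + [9, 19, 23] -> [9, 11, 16, 19, 22, 23]

Final sorted array: [9, 11, 16, 19, 22, 23]

The merge sort proceeds by recursively splitting the array and merging sorted halves.
After all merges, the sorted array is [9, 11, 16, 19, 22, 23].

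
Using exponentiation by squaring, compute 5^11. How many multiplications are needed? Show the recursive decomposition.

Computing 5^11 by squaring (build up from 5^1; each line after the first costs one multiplication):

5^1 = 5
5^2 = (5^1)^2 = 5^2 = 25
5^4 = (5^2)^2 = 25^2 = 625
5^5 = 5 * 5^4 = 5 * 625 = 3125
5^10 = (5^5)^2 = 3125^2 = 9765625
5^11 = 5 * 5^10 = 5 * 9765625 = 48828125

Result: 48828125
Multiplications needed: 5 (5 lines after 5^1)

5^11 = 48828125. Using exponentiation by squaring, this requires 5 multiplications. The key idea: if the exponent is even, square the half-power; if odd, multiply by the base once.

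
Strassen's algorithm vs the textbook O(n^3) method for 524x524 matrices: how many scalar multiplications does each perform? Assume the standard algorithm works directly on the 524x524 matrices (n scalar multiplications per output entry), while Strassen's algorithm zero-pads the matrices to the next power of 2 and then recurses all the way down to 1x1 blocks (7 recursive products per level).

Matrix multiplication for 524x524 matrices:

Strassen's algorithm requires power-of-2 dimensions. Pad 524x524 to 1024x1024 (next power of 2).

Standard algorithm: 524^3 = 143877824 multiplications
Strassen's algorithm: 7^(log2(1024)) = 7^10 = 282475249 multiplications
Difference: 143877824 - 282475249 = -138597425 (Strassen uses MORE here due to padding overhead — for small or just-over-power-of-2 n, padding can outweigh the per-level savings)

Standard: 143877824 multiplications (524^3). Strassen: 282475249 multiplications (7^10, after padding to 1024x1024). Strassen reduces 8 recursive multiplications to 7 at each level.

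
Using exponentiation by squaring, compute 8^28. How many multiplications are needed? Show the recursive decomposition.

Computing 8^28 by squaring (build up from 8^1; each line after the first costs one multiplication):

8^1 = 8
8^2 = (8^1)^2 = 8^2 = 64
8^3 = 8 * 8^2 = 8 * 64 = 512
8^6 = (8^3)^2 = 512^2 = 262144
8^7 = 8 * 8^6 = 8 * 262144 = 2097152
8^14 = (8^7)^2 = 2097152^2 = 4398046511104
8^28 = (8^14)^2 = 4398046511104^2 = 19342813113834066795298816

Result: 19342813113834066795298816
Multiplications needed: 6 (6 lines after 8^1)

8^28 = 19342813113834066795298816. Using exponentiation by squaring, this requires 6 multiplications. The key idea: if the exponent is even, square the half-power; if odd, multiply by the base once.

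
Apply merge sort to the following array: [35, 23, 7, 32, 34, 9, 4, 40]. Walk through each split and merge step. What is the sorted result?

Merge sort trace:

Split: [35, 23, 7, 32, 34, 9, 4, 40] -> [35, 23, 7, 32] and [34, 9, 4, 40]
  Split: [35, 23, 7, 32] -> [35, 23] and [7, 32]
    Split: [35, 23] -> [35] and [23]
    Merge: [35] + [23] -> [23, 35]
    Split: [7, 32] -> [7] and [32]
    Merge: [7] + [32] -> [7, 32]
  Merge: [23, 35] + [7, 32] -> [7, 23, 32, 35]
  Split: [34, 9, 4, 40] -> [34, 9] and [4, 40]
    Split: [34, 9] -> [34] and [9]
    Merge: [34] + [9] -> [9, 34]
    Split: [4, 40] -> [4] and [40]
    Merge: [4] + [40] -> [4, 40]
  Merge: [9, 34] + [4, 40] -> [4, 9, 34, 40]
Merge: [7, 23, 32, 35] + [4, 9, 34, 40] -> [4, 7, 9, 23, 32, 34, 35, 40]

Final sorted array: [4, 7, 9, 23, 32, 34, 35, 40]

The merge sort proceeds by recursively splitting the array and merging sorted halves.
After all merges, the sorted array is [4, 7, 9, 23, 32, 34, 35, 40].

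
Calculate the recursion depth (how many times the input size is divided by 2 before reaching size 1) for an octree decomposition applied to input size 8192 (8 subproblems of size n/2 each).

For divide and conquer with division factor 2:

Problem sizes at each level:
Level 0: 8192
Level 1: 4096
Level 2: 2048
Level 3: 1024
Level 4: 512
Level 5: 256
Level 6: 128
Level 7: 64
Level 8: 32
Level 9: 16
Level 10: 8
Level 11: 4
Level 12: 2
Level 13: 1

The root is level 0 and the size-1 base case is level 13 (the tree spans levels 0 through 13, i.e. 14 levels counting the root), so the depth is the number of divisions: log_2(8192) = 13

The recursion tree depth is log_2(8192) = 13. At each level, the problem size is divided by 2, so it takes 13 divisions to reduce to a base case of size 1. The algorithm makes 8 recursive calls at each level.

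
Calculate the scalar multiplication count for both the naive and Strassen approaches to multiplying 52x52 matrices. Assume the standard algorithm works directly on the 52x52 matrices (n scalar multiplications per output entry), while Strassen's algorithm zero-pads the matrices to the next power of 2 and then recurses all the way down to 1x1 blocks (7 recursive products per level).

Matrix multiplication for 52x52 matrices:

Strassen's algorithm requires power-of-2 dimensions. Pad 52x52 to 64x64 (next power of 2).

Standard algorithm: 52^3 = 140608 multiplications
Strassen's algorithm: 7^(log2(64)) = 7^6 = 117649 multiplications
Savings: 140608 - 117649 = 22959 multiplications

Standard: 140608 multiplications (52^3). Strassen: 117649 multiplications (7^6, after padding to 64x64). Strassen reduces 8 recursive multiplications to 7 at each level.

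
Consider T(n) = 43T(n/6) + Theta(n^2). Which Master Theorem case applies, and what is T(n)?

Master Theorem for T(n) = 43T(n/6) + O(n^2):

a = 43, b = 6, c = 2
log_b(a) = log_6(43) = 2.0992

Case 1: c = 2 < log_6(43) = 2.0992
T(n) = O(n^(log_6 43))

For T(n) = 43T(n/6) + O(n^2): log_6(43) = 2.0992. This is Case 1 of the Master Theorem (c < log_b(a), work dominated by leaves), giving O(n^(log_6 43)).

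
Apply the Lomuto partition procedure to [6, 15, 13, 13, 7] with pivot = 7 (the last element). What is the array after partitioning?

Lomuto partition with pivot = 7:

Initial array: [6, 15, 13, 13, 7]

arr[0]=6 <= 7: swap with position 0, array becomes [6, 15, 13, 13, 7]
arr[1]=15 > 7: no swap
arr[2]=13 > 7: no swap
arr[3]=13 > 7: no swap

Place pivot at position 1: [6, 7, 13, 13, 15]
Pivot position: 1

After partitioning with pivot 7, the array becomes [6, 7, 13, 13, 15]. The pivot is placed at index 1. All elements to the left of the pivot are <= 7, and all elements to the right are > 7.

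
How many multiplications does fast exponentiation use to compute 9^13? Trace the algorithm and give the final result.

Computing 9^13 by squaring (build up from 9^1; each line after the first costs one multiplication):

9^1 = 9
9^2 = (9^1)^2 = 9^2 = 81
9^3 = 9 * 9^2 = 9 * 81 = 729
9^6 = (9^3)^2 = 729^2 = 531441
9^12 = (9^6)^2 = 531441^2 = 282429536481
9^13 = 9 * 9^12 = 9 * 282429536481 = 2541865828329

Result: 2541865828329
Multiplications needed: 5 (5 lines after 9^1)

9^13 = 2541865828329. Using exponentiation by squaring, this requires 5 multiplications. The key idea: if the exponent is even, square the half-power; if odd, multiply by the base once.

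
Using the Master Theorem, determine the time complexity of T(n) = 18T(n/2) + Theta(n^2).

Master Theorem for T(n) = 18T(n/2) + O(n^2):

a = 18, b = 2, c = 2
log_b(a) = log_2(18) = 4.1699

Case 1: c = 2 < log_2(18) = 4.1699
T(n) = O(n^(log_2 18))

For T(n) = 18T(n/2) + O(n^2): log_2(18) = 4.1699. This is Case 1 of the Master Theorem (c < log_b(a), work dominated by leaves), giving O(n^(log_2 18)).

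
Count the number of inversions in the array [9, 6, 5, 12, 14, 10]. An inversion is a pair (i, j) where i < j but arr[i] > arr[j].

Finding inversions in [9, 6, 5, 12, 14, 10]:

(0, 1): arr[0]=9 > arr[1]=6
(0, 2): arr[0]=9 > arr[2]=5
(1, 2): arr[1]=6 > arr[2]=5
(3, 5): arr[3]=12 > arr[5]=10
(4, 5): arr[4]=14 > arr[5]=10

Total inversions: 5

The array has 5 inversion(s): (0,1), (0,2), (1,2), (3,5), (4,5). Each pair (i,j) satisfies i < j and arr[i] > arr[j].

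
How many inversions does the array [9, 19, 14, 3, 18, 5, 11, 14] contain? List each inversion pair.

Finding inversions in [9, 19, 14, 3, 18, 5, 11, 14]:

(0, 3): arr[0]=9 > arr[3]=3
(0, 5): arr[0]=9 > arr[5]=5
(1, 2): arr[1]=19 > arr[2]=14
(1, 3): arr[1]=19 > arr[3]=3
(1, 4): arr[1]=19 > arr[4]=18
(1, 5): arr[1]=19 > arr[5]=5
(1, 6): arr[1]=19 > arr[6]=11
(1, 7): arr[1]=19 > arr[7]=14
(2, 3): arr[2]=14 > arr[3]=3
(2, 5): arr[2]=14 > arr[5]=5
(2, 6): arr[2]=14 > arr[6]=11
(4, 5): arr[4]=18 > arr[5]=5
(4, 6): arr[4]=18 > arr[6]=11
(4, 7): arr[4]=18 > arr[7]=14

Total inversions: 14

The array has 14 inversion(s): (0,3), (0,5), (1,2), (1,3), (1,4), (1,5), (1,6), (1,7), (2,3), (2,5), (2,6), (4,5), (4,6), (4,7). Each pair (i,j) satisfies i < j and arr[i] > arr[j].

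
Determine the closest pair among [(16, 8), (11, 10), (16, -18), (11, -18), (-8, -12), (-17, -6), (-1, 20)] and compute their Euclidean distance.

Computing all pairwise distances among 7 points:

d((16, 8), (11, 10)) = 5.3852
d((16, 8), (16, -18)) = 26.0
d((16, 8), (11, -18)) = 26.4764
d((16, 8), (-8, -12)) = 31.241
d((16, 8), (-17, -6)) = 35.8469
d((16, 8), (-1, 20)) = 20.8087
d((11, 10), (16, -18)) = 28.4429
d((11, 10), (11, -18)) = 28.0
d((11, 10), (-8, -12)) = 29.0689
d((11, 10), (-17, -6)) = 32.249
d((11, 10), (-1, 20)) = 15.6205
d((16, -18), (11, -18)) = 5.0 <-- minimum
d((16, -18), (-8, -12)) = 24.7386
d((16, -18), (-17, -6)) = 35.1141
d((16, -18), (-1, 20)) = 41.6293
d((11, -18), (-8, -12)) = 19.9249
d((11, -18), (-17, -6)) = 30.4631
d((11, -18), (-1, 20)) = 39.8497
d((-8, -12), (-17, -6)) = 10.8167
d((-8, -12), (-1, 20)) = 32.7567
d((-17, -6), (-1, 20)) = 30.5287

Closest pair: (16, -18) and (11, -18) with distance 5.0

The closest pair is (16, -18) and (11, -18) with Euclidean distance 5.0. For 7 points, brute-force pairwise comparison is shown above. For large n, the divide-and-conquer algorithm (sort by x, recurse on halves, check the dividing strip) achieves O(n log n).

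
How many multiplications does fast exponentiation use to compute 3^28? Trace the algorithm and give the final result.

Computing 3^28 by squaring (build up from 3^1; each line after the first costs one multiplication):

3^1 = 3
3^2 = (3^1)^2 = 3^2 = 9
3^3 = 3 * 3^2 = 3 * 9 = 27
3^6 = (3^3)^2 = 27^2 = 729
3^7 = 3 * 3^6 = 3 * 729 = 2187
3^14 = (3^7)^2 = 2187^2 = 4782969
3^28 = (3^14)^2 = 4782969^2 = 22876792454961

Result: 22876792454961
Multiplications needed: 6 (6 lines after 3^1)

3^28 = 22876792454961. Using exponentiation by squaring, this requires 6 multiplications. The key idea: if the exponent is even, square the half-power; if odd, multiply by the base once.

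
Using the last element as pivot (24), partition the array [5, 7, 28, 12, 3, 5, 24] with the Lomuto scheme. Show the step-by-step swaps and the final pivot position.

Lomuto partition with pivot = 24:

Initial array: [5, 7, 28, 12, 3, 5, 24]

arr[0]=5 <= 24: swap with position 0, array becomes [5, 7, 28, 12, 3, 5, 24]
arr[1]=7 <= 24: swap with position 1, array becomes [5, 7, 28, 12, 3, 5, 24]
arr[2]=28 > 24: no swap
arr[3]=12 <= 24: swap with position 2, array becomes [5, 7, 12, 28, 3, 5, 24]
arr[4]=3 <= 24: swap with position 3, array becomes [5, 7, 12, 3, 28, 5, 24]
arr[5]=5 <= 24: swap with position 4, array becomes [5, 7, 12, 3, 5, 28, 24]

Place pivot at position 5: [5, 7, 12, 3, 5, 24, 28]
Pivot position: 5

After partitioning with pivot 24, the array becomes [5, 7, 12, 3, 5, 24, 28]. The pivot is placed at index 5. All elements to the left of the pivot are <= 24, and all elements to the right are > 24.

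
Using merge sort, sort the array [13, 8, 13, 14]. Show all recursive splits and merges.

Merge sort trace:

Split: [13, 8, 13, 14] -> [13, 8] and [13, 14]
  Split: [13, 8] -> [13] and [8]
  Merge: [13] + [8] -> [8, 13]
  Split: [13, 14] -> [13] and [14]
  Merge: [13] + [14] -> [13, 14]
Merge: [8, 13] + [13, 14] -> [8, 13, 13, 14]

Final sorted array: [8, 13, 13, 14]

The merge sort proceeds by recursively splitting the array and merging sorted halves.
After all merges, the sorted array is [8, 13, 13, 14].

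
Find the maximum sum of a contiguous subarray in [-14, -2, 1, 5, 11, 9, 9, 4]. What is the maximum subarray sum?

Using Kadane's algorithm on [-14, -2, 1, 5, 11, 9, 9, 4]:

Scanning through the array:
Position 1 (value -2): max_ending_here = -2, max_so_far = -2
Position 2 (value 1): max_ending_here = 1, max_so_far = 1
Position 3 (value 5): max_ending_here = 6, max_so_far = 6
Position 4 (value 11): max_ending_here = 17, max_so_far = 17
Position 5 (value 9): max_ending_here = 26, max_so_far = 26
Position 6 (value 9): max_ending_here = 35, max_so_far = 35
Position 7 (value 4): max_ending_here = 39, max_so_far = 39

Maximum subarray: [1, 5, 11, 9, 9, 4]
Maximum sum: 39

The maximum subarray is [1, 5, 11, 9, 9, 4] with sum 39. This subarray runs from index 2 to index 7.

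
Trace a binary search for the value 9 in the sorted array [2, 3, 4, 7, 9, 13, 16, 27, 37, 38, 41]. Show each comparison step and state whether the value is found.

Binary search for 9 in [2, 3, 4, 7, 9, 13, 16, 27, 37, 38, 41]:

lo=0, hi=10, mid=5, arr[mid]=13 -> 13 > 9, search left half
lo=0, hi=4, mid=2, arr[mid]=4 -> 4 < 9, search right half
lo=3, hi=4, mid=3, arr[mid]=7 -> 7 < 9, search right half
lo=4, hi=4, mid=4, arr[mid]=9 -> Found target at index 4!

Binary search finds 9 at index 4 after 4 comparisons. The search repeatedly halves the search space by comparing with the middle element.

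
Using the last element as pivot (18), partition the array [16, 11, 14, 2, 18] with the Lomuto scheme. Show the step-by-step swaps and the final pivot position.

Lomuto partition with pivot = 18:

Initial array: [16, 11, 14, 2, 18]

arr[0]=16 <= 18: swap with position 0, array becomes [16, 11, 14, 2, 18]
arr[1]=11 <= 18: swap with position 1, array becomes [16, 11, 14, 2, 18]
arr[2]=14 <= 18: swap with position 2, array becomes [16, 11, 14, 2, 18]
arr[3]=2 <= 18: swap with position 3, array becomes [16, 11, 14, 2, 18]

Place pivot at position 4: [16, 11, 14, 2, 18]
Pivot position: 4

After partitioning with pivot 18, the array becomes [16, 11, 14, 2, 18]. The pivot is placed at index 4. All elements to the left of the pivot are <= 18, and all elements to the right are > 18.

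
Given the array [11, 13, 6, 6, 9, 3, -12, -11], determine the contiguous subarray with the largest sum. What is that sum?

Using Kadane's algorithm on [11, 13, 6, 6, 9, 3, -12, -11]:

Scanning through the array:
Position 1 (value 13): max_ending_here = 24, max_so_far = 24
Position 2 (value 6): max_ending_here = 30, max_so_far = 30
Position 3 (value 6): max_ending_here = 36, max_so_far = 36
Position 4 (value 9): max_ending_here = 45, max_so_far = 45
Position 5 (value 3): max_ending_here = 48, max_so_far = 48
Position 6 (value -12): max_ending_here = 36, max_so_far = 48
Position 7 (value -11): max_ending_here = 25, max_so_far = 48

Maximum subarray: [11, 13, 6, 6, 9, 3]
Maximum sum: 48

The maximum subarray is [11, 13, 6, 6, 9, 3] with sum 48. This subarray runs from index 0 to index 5.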